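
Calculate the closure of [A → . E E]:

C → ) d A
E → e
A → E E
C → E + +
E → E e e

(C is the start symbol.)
{ [A → . E E], [E → . E e e], [E → . e] }

To compute CLOSURE, for each item [A → α.Bβ] where B is a non-terminal, add [B → .γ] for all productions B → γ; repeat for the newly added items until nothing changes.

Start with: [A → . E E]
  [A → . E E] has the dot before E: add [E → . e], [E → . E e e]
No further items can be added.

CLOSURE = { [A → . E E], [E → . E e e], [E → . e] }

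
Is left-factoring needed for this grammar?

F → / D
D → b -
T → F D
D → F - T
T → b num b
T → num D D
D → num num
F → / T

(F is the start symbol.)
Left-factoring is needed when two productions for the same non-terminal
share a common prefix on the right-hand side.

Productions for F:
  F → / D
  F → / T
Productions for D:
  D → b -
  D → F - T
  D → num num
Productions for T:
  T → F D
  T → b num b
  T → num D D

Found common prefix '/' in productions for F

Answer: Yes, F has productions with common prefix '/'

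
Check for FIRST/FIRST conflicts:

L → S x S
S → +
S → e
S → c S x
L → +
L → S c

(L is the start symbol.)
FIRST sets of the non-terminals at (or reachable through a nullable prefix from) the front of some alternative:
  FIRST(S) = { '+', 'c', 'e' }

Productions for L:
  L → S x S: FIRST = { '+', 'c', 'e' }
  L → +: FIRST = { '+' }
  L → S c: FIRST = { '+', 'c', 'e' }
Productions for S:
  S → +: FIRST = { '+' }
  S → e: FIRST = { 'e' }
  S → c S x: FIRST = { 'c' }

Conflict for L: L → S x S and L → +
  Overlap: { '+' }
Conflict for L: L → S x S and L → S c
  Overlap: { '+', 'c', 'e' }
Conflict for L: L → + and L → S c
  Overlap: { '+' }

Answer: Yes. L → S x S / L → '+' on { '+' }; L → S x S / L → S c on { '+', 'c', 'e' }; L → '+' / L → S c on { '+' }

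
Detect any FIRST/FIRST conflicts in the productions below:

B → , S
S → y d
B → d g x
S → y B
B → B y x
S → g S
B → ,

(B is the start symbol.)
A FIRST/FIRST conflict occurs when two productions N → α and N → β for the same non-terminal have FIRST(α) ∩ FIRST(β) ≠ ∅ (with ε ∈ FIRST of a nullable right-hand side, so two nullable alternatives also conflict).

FIRST sets of the non-terminals at (or reachable through a nullable prefix from) the front of some alternative:
  FIRST(B) = { ',', 'd' }

Productions for B:
  B → , S: FIRST = { ',' }
  B → d g x: FIRST = { 'd' }
  B → B y x: FIRST = { ',', 'd' }
  B → ,: FIRST = { ',' }
Productions for S:
  S → y d: FIRST = { 'y' }
  S → y B: FIRST = { 'y' }
  S → g S: FIRST = { 'g' }

Conflict for B: B → , S and B → B y x
  Overlap: { ',' }
Conflict for B: B → , S and B → ,
  Overlap: { ',' }
Conflict for B: B → d g x and B → B y x
  Overlap: { 'd' }
Conflict for B: B → B y x and B → ,
  Overlap: { ',' }
Conflict for S: S → y d and S → y B
  Overlap: { 'y' }

Answer: Yes. B → ',' S / B → B y x on { ',' }; B → ',' S / B → ',' on { ',' }; B → d g x / B → B y x on { 'd' }; B → B y x / B → ',' on { ',' }; S → y d / S → y B on { 'y' }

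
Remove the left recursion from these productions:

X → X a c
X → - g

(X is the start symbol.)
X → - g X'
X' → a c X'
X' → ε

X is directly left-recursive. The standard transformation for
  A → A α₁ | ... | A α_m | β₁ | ... | β_n
is
  A  → β₁ A' | ... | β_n A'
  A' → α₁ A' | ... | α_m A' | ε

X → - g becomes X → - g X'
X → X a c becomes X' → a c X'
Add X' → ε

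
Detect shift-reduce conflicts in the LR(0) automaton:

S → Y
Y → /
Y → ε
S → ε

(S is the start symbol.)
Augment with S' → S and build the canonical LR(0) collection (I0 = CLOSURE({[S' → . S]}), then GOTO on every symbol after a dot until no new states appear). It has 4 states:
  I0: { [S → . Y], [S → .], [S' → . S], [Y → . /], [Y → .] }  — shift, 2 reduces
  I1: { [Y → / .] }  — reduce
  I2: { [S' → S .] }  — accept
  I3: { [S → Y .] }  — reduce

I0 contains reduce items [S → .], [Y → .] and shift item [Y → . /] — shift-reduce conflict.

Answer: Yes — I0: [S → .] vs [Y → . /]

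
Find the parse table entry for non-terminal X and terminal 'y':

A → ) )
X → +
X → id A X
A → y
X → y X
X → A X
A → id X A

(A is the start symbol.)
X → y X, X → A X

To find M[X, 'y'], we find productions for X where 'y' is in the predict set (PREDICT(N → α) = (FIRST(α) \ {ε}) ∪ (FOLLOW(N) if α ⇒* ε)).

Relevant sets:
  FIRST(A) = { ')', 'id', 'y' }

X → +: PREDICT = { '+' }
X → id A X: PREDICT = { 'id' }
X → y X: PREDICT = { 'y' }
  'y' is in predict set, so this production goes in M[X, 'y']
X → A X: PREDICT = { ')', 'id', 'y' }
  'y' is in predict set, so this production goes in M[X, 'y']

M[X, 'y'] = X → y X, X → A X  (a multiply-defined cell — the grammar is not LL(1))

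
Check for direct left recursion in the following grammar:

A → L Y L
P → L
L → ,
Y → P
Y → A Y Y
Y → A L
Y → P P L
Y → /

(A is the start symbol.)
A → L Y L: starts with L
P → L: starts with L
L → ,: starts with ','
Y → P: starts with P
Y → A Y Y: starts with A
Y → A L: starts with A
Y → P P L: starts with P
Y → /: starts with '/'

No direct left recursion found.

Answer: No direct left recursion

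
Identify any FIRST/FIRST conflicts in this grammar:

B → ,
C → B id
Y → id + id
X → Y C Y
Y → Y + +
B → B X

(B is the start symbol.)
A FIRST/FIRST conflict occurs when two productions N → α and N → β for the same non-terminal have FIRST(α) ∩ FIRST(β) ≠ ∅ (with ε ∈ FIRST of a nullable right-hand side, so two nullable alternatives also conflict).

FIRST sets of the non-terminals at (or reachable through a nullable prefix from) the front of some alternative:
  FIRST(B) = { ',' }
  FIRST(Y) = { 'id' }

Productions for B:
  B → ,: FIRST = { ',' }
  B → B X: FIRST = { ',' }
Productions for Y:
  Y → id + id: FIRST = { 'id' }
  Y → Y + +: FIRST = { 'id' }
C, X have only one production, so no FIRST/FIRST conflict is possible there.

Conflict for B: B → , and B → B X
  Overlap: { ',' }
Conflict for Y: Y → id + id and Y → Y + +
  Overlap: { 'id' }

Answer: Yes. B → ',' / B → B X on { ',' }; Y → id '+' id / Y → Y '+' '+' on { 'id' }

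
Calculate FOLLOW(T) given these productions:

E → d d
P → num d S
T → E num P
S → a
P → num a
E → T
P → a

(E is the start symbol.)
To compute FOLLOW(T), find every occurrence of T on a right-hand side N → α T β: add FIRST(β) \ {ε}, and if β is empty or nullable also add FOLLOW(N). Iterate to a fixed point.

In E → T: T is at the end, add FOLLOW(E)

The FOLLOW sets referred to above (computed the same way, to a fixed point):
  FOLLOW(E) = { $, 'num' }

Taking the union: FOLLOW(T) = { $, 'num' }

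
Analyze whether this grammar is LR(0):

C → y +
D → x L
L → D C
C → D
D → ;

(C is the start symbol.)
Yes, the grammar is LR(0)

A grammar is LR(0) if no state in the canonical LR(0) collection has:
  - both a shift item (dot before a terminal) and a complete item (shift-reduce conflict), or
  - two or more complete items (reduce-reduce conflict; the accept item [C' → C .] counts as a complete item here).

Augment with C' → C and build the canonical LR(0) collection (I0 = CLOSURE({[C' → . C]}), then GOTO on every symbol after a dot until no new states appear). It has 10 states:
  I0: { [C → . D], [C → . y +], [C' → . C], [D → . ;], [D → . x L] }  — shift
  I1: { [D → ; .] }  — reduce
  I2: { [C' → C .] }  — accept
  I3: { [C → D .] }  — reduce
  I4: { [D → . ;], [D → . x L], [D → x . L], [L → . D C] }  — shift
  I5: { [C → y . +] }  — shift
  I6: { [C → y + .] }  — reduce
  I7: { [C → . D], [C → . y +], [D → . ;], [D → . x L], [L → D . C] }  — shift
  I8: { [D → x L .] }  — reduce
  I9: { [L → D C .] }  — reduce

Every state is either a pure shift/goto state or contains exactly one complete item and nothing to shift — no conflicts. The grammar is LR(0).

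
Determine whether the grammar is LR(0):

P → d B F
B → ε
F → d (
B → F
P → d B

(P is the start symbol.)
Augment with P' → P and build the canonical LR(0) collection (I0 = CLOSURE({[P' → . P]}), then GOTO on every symbol after a dot until no new states appear). It has 8 states:
  I0: { [P → . d B F], [P → . d B], [P' → . P] }  — shift
  I1: { [P' → P .] }  — accept
  I2: { [B → . F], [B → .], [F → . d (], [P → d . B F], [P → d . B] }  — shift, reduce
  I3: { [F → . d (], [P → d B . F], [P → d B .] }  — shift, reduce
  I4: { [B → F .] }  — reduce
  I5: { [F → d . (] }  — shift
  I6: { [F → d ( .] }  — reduce
  I7: { [P → d B F .] }  — reduce

Conflict in state I2:
  Shift-reduce conflict between [B → .] and [F → . d (]
So the grammar is NOT LR(0).

Answer: No. Shift-reduce conflict between [B → .] and [F → . d (]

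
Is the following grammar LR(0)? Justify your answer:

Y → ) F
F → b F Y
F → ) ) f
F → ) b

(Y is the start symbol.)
Yes, the grammar is LR(0)

A grammar is LR(0) if no state in the canonical LR(0) collection has:
  - both a shift item (dot before a terminal) and a complete item (shift-reduce conflict), or
  - two or more complete items (reduce-reduce conflict; the accept item [Y' → Y .] counts as a complete item here).

Augment with Y' → Y and build the canonical LR(0) collection (I0 = CLOSURE({[Y' → . Y]}), then GOTO on every symbol after a dot until no new states appear). It has 11 states:
  I0: { [Y → . ) F], [Y' → . Y] }  — shift
  I1: { [F → . ) ) f], [F → . ) b], [F → . b F Y], [Y → ) . F] }  — shift
  I2: { [Y' → Y .] }  — accept
  I3: { [F → ) . ) f], [F → ) . b] }  — shift
  I4: { [Y → ) F .] }  — reduce
  I5: { [F → . ) ) f], [F → . ) b], [F → . b F Y], [F → b . F Y] }  — shift
  I6: { [F → b F . Y], [Y → . ) F] }  — shift
  I7: { [F → b F Y .] }  — reduce
  I8: { [F → ) ) . f] }  — shift
  I9: { [F → ) b .] }  — reduce
  I10: { [F → ) ) f .] }  — reduce

Every state is either a pure shift/goto state or contains exactly one complete item and nothing to shift — no conflicts. The grammar is LR(0).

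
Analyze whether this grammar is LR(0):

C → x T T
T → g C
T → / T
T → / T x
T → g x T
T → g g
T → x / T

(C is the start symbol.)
No. Shift-reduce conflict between [T → g x T .] and [T → . / T]

A grammar is LR(0) if no state in the canonical LR(0) collection has:
  - both a shift item (dot before a terminal) and a complete item (shift-reduce conflict), or
  - two or more complete items (reduce-reduce conflict; the accept item [C' → C .] counts as a complete item here).

Augment with C' → C and build the canonical LR(0) collection (I0 = CLOSURE({[C' → . C]}), then GOTO on every symbol after a dot until no new states appear). It has 16 states:
  I0: { [C → . x T T], [C' → . C] }  — shift
  I1: { [C' → C .] }  — accept
  I2: { [C → x . T T], [T → . / T x], [T → . / T], [T → . g C], [T → . g g], [T → . g x T], [T → . x / T] }  — shift
  I3: { [T → . / T x], [T → . / T], [T → . g C], [T → . g g], [T → . g x T], [T → . x / T], [T → / . T x], [T → / . T] }  — shift
  I4: { [C → x T . T], [T → . / T x], [T → . / T], [T → . g C], [T → . g g], [T → . g x T], [T → . x / T] }  — shift
  I5: { [C → . x T T], [T → g . C], [T → g . g], [T → g . x T] }  — shift
  I6: { [T → x . / T] }  — shift
  I7: { [T → . / T x], [T → . / T], [T → . g C], [T → . g g], [T → . g x T], [T → . x / T], [T → x / . T] }  — shift
  I8: { [T → x / T .] }  — reduce
  I9: { [T → g C .] }  — reduce
  I10: { [T → g g .] }  — reduce
  I11: { [C → x . T T], [T → . / T x], [T → . / T], [T → . g C], [T → . g g], [T → . g x T], [T → . x / T], [T → g x . T] }  — shift
  I12: { [C → x T . T], [T → . / T x], [T → . / T], [T → . g C], [T → . g g], [T → . g x T], [T → . x / T], [T → g x T .] }  — shift, reduce
  I13: { [C → x T T .] }  — reduce
  I14: { [T → / T . x], [T → / T .] }  — shift, reduce
  I15: { [T → / T x .] }  — reduce

Conflict in state I12:
  Shift-reduce conflict between [T → g x T .] and [T → . / T]
So the grammar is NOT LR(0).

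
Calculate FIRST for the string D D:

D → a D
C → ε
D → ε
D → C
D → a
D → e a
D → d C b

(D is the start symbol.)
{ 'a', 'd', 'e', ε }

FIRST sets of the non-terminals involved (from the grammar, by fixed-point iteration):
  FIRST(D) = { 'a', 'd', 'e', ε }

To compute FIRST(D D), process the symbols left to right:
Symbol D is a non-terminal. Add FIRST(D) \ {ε} = { 'a', 'd', 'e' }
D is nullable (ε ∈ FIRST(D)), continue to the next symbol.
Symbol D is a non-terminal. Add FIRST(D) \ {ε} = { 'a', 'd', 'e' }
D is nullable (ε ∈ FIRST(D)), continue to the next symbol.
All symbols are nullable, so ε is in the result.
FIRST(D D) = { 'a', 'd', 'e', ε }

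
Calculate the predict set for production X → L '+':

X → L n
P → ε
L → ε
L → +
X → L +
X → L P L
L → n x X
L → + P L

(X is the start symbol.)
{ '+', 'n' }

PREDICT(X → L '+') = (FIRST(RHS) \ {ε}) ∪ (FOLLOW(X) if ε ∈ FIRST(RHS), i.e. RHS ⇒* ε)
FIRST(L) = { '+', 'n', ε }
FIRST(L '+') = { '+', 'n' }
ε ∉ FIRST(L '+'), so FOLLOW(X) is not added.
PREDICT(X → L '+') = { '+', 'n' }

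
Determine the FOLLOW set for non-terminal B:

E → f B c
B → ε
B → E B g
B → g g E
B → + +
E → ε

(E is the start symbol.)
To compute FOLLOW(B), find every occurrence of B on a right-hand side N → α B β: add FIRST(β) \ {ε}, and if β is empty or nullable also add FOLLOW(N). Iterate to a fixed point.

In E → f B c: B is followed by c, add FIRST(c) \ {ε} = { 'c' }
In B → E B g: B is followed by g, add FIRST(g) \ {ε} = { 'g' }

Taking the union: FOLLOW(B) = { 'c', 'g' }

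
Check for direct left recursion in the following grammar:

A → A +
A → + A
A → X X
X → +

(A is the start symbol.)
Yes, A is left-recursive

Direct left recursion occurs when N → N α for some non-terminal N (the right-hand side begins with the left-hand side itself).

A → A +: LEFT RECURSIVE (starts with A)
A → + A: starts with '+'
A → X X: starts with X
X → +: starts with '+'

The grammar has direct left recursion on: A.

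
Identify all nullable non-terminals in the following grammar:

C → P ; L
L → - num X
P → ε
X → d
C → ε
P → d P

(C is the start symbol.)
{ 'C', 'P' }

A non-terminal is nullable if it can derive ε (the empty string): either it has an ε-production, or it has a production whose right-hand side consists entirely of nullable non-terminals.

ε-productions: P → ε, C → ε
So P, C are immediately nullable.
No further non-terminal can be added: every production for the remaining non-terminals contains a terminal or a non-nullable non-terminal.
Nullable = { 'C', 'P' }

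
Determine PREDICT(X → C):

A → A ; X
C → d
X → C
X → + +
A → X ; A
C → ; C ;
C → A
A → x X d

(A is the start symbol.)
{ '+', ';', 'd', 'x' }

PREDICT(X → C) = (FIRST(RHS) \ {ε}) ∪ (FOLLOW(X) if ε ∈ FIRST(RHS), i.e. RHS ⇒* ε)
FIRST(C) = { '+', ';', 'd', 'x' }
FIRST(C) = { '+', ';', 'd', 'x' }
ε ∉ FIRST(C), so FOLLOW(X) is not added.
PREDICT(X → C) = { '+', ';', 'd', 'x' }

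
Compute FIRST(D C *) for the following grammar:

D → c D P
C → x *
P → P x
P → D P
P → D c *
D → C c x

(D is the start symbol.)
{ 'c', 'x' }

FIRST sets of the non-terminals involved (from the grammar, by fixed-point iteration):
  FIRST(D) = { 'c', 'x' }

To compute FIRST(D C *), process the symbols left to right:
Symbol D is a non-terminal. Add FIRST(D) \ {ε} = { 'c', 'x' }
D is not nullable (ε ∉ FIRST(D)), so stop here.
FIRST(D C *) = { 'c', 'x' }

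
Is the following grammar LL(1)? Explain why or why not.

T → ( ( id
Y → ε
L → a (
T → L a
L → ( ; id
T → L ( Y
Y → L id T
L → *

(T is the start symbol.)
No. Predict set conflict for T: { '(' }

Relevant sets:
  FIRST(L) = { '(', '*', 'a' }
  FOLLOW(Y) = { $ }

For T:
  PREDICT(T → '(' '(' id) = { '(' }
  PREDICT(T → L a) = { '(', '*', 'a' }
  PREDICT(T → L '(' Y) = { '(', '*', 'a' }
For Y:
  PREDICT(Y → ε) = { $ }
  PREDICT(Y → L id T) = { '(', '*', 'a' }
For L:
  PREDICT(L → a '(') = { 'a' }
  PREDICT(L → '(' ';' id) = { '(' }
  PREDICT(L → '*') = { '*' }

Conflict found: Predict set conflict for T: { '(' }
The grammar is NOT LL(1).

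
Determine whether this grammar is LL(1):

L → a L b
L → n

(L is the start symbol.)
Yes, the grammar is LL(1).

For L:
  PREDICT(L → a L b) = { 'a' }
  PREDICT(L → n) = { 'n' }

All predict sets are disjoint. The grammar IS LL(1).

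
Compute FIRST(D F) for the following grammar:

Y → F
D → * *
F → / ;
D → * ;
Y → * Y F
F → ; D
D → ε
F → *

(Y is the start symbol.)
FIRST sets of the non-terminals involved (from the grammar, by fixed-point iteration):
  FIRST(D) = { '*', ε }
  FIRST(F) = { '*', '/', ';' }

To compute FIRST(D F), process the symbols left to right:
Symbol D is a non-terminal. Add FIRST(D) \ {ε} = { '*' }
D is nullable (ε ∈ FIRST(D)), continue to the next symbol.
Symbol F is a non-terminal. Add FIRST(F) \ {ε} = { '*', '/', ';' }
F is not nullable (ε ∉ FIRST(F)), so stop here.
FIRST(D F) = { '*', '/', ';' }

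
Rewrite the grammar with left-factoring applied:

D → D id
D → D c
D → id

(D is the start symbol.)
Left-factoring transforms A → αβ₁ | αβ₂ into A → αA' and A' → β₁ | β₂
(α is the longest common prefix among the alternatives). Repeat until
no nonterminal has two alternatives with a common prefix.

Round 1: D has alternatives sharing prefix 'D'. Introduce D': D → D D'
  Add: D' → id
  Add: D' → c

No remaining common prefixes — done.

Resulting grammar:
D → D D'
D' → id
D' → c
D → id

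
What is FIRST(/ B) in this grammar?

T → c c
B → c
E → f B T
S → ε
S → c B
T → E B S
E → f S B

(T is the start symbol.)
{ '/' }

To compute FIRST(/ B), process the symbols left to right:
Symbol / is a terminal. Add '/' and stop.
FIRST(/ B) = { '/' }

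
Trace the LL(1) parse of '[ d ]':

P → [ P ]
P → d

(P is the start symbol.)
Stack is shown with the top on the left.

Stack    Input    Action
------------------------
P $      [ d ] $  output P → [ P ]
[ P ] $  [ d ] $  match '['
P ] $    d ] $    output P → d
d ] $    d ] $    match 'd'
] $      ] $      match ']'
$        $        accept

The string is accepted.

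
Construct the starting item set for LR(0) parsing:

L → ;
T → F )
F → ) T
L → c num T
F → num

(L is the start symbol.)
First, augment the grammar with L' → L
I₀ = CLOSURE({ [L' → . L] }):
  [L' → . L] has the dot before L: add [L → . ;], [L → . c num T]
No further items can be added.

I₀ = { [L → . ;], [L → . c num T], [L' → . L] }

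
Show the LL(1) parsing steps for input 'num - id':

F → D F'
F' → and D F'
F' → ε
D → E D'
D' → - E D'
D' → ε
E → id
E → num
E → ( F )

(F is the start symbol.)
LL(1) parsing maintains a stack (initially the start symbol over $) and the input. At each step: if the stack top is a terminal, match it against the current input token; if it is a non-terminal N, replace it with the RHS of M[N, lookahead] (the unique production whose predict set contains the lookahead).

Stack is shown with the top on the left.

Stack        Input       Action
-------------------------------
F $          num - id $  output F → D F'
D F' $       num - id $  output D → E D'
E D' F' $    num - id $  output E → num
num D' F' $  num - id $  match 'num'
D' F' $      - id $      output D' → - E D'
- E D' F' $  - id $      match '-'
E D' F' $    id $        output E → id
id D' F' $   id $        match 'id'
D' F' $      $           output D' → ε
F' $         $           output F' → ε
$            $           accept

The string is accepted.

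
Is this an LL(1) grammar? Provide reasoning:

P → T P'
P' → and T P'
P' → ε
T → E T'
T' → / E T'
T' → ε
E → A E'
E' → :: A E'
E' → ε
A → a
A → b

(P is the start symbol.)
A grammar is LL(1) if for each non-terminal N with multiple productions, the predict sets of those productions are pairwise disjoint, where PREDICT(N → α) = (FIRST(α) \ {ε}) ∪ (FOLLOW(N) if α ⇒* ε).

Relevant sets:
  FOLLOW(P') = { $ }
  FOLLOW(T') = { $, 'and' }
  FOLLOW(E') = { $, '/', 'and' }

For P':
  PREDICT(P' → and T P') = { 'and' }
  PREDICT(P' → ε) = { $ }
For T':
  PREDICT(T' → '/' E T') = { '/' }
  PREDICT(T' → ε) = { $, 'and' }
For E':
  PREDICT(E' → :: A E') = { '::' }
  PREDICT(E' → ε) = { $, '/', 'and' }
For A:
  PREDICT(A → a) = { 'a' }
  PREDICT(A → b) = { 'b' }
P, T, E have a single production, so nothing to check there.

All predict sets are disjoint. The grammar IS LL(1).

Answer: Yes, the grammar is LL(1).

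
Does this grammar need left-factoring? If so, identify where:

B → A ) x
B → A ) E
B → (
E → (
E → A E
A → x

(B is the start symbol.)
Left-factoring is needed when two productions for the same non-terminal
share a common prefix on the right-hand side.

Productions for B:
  B → A ) x
  B → A ) E
  B → (
Productions for E:
  E → (
  E → A E

Found common prefix 'A )' in productions for B

Answer: Yes, B has productions with common prefix 'A )'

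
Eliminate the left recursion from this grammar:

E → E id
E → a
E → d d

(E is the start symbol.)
E is directly left-recursive. The standard transformation for
  A → A α₁ | ... | A α_m | β₁ | ... | β_n
is
  A  → β₁ A' | ... | β_n A'
  A' → α₁ A' | ... | α_m A' | ε

E → a becomes E → a E'
E → d d becomes E → d d E'
E → E id becomes E' → id E'
Add E' → ε

Resulting grammar:
E → a E'
E → d d E'
E' → id E'
E' → ε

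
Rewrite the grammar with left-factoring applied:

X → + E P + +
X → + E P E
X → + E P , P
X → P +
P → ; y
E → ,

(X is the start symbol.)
X → + E P X'
X' → + +
X' → E
X' → , P
X → P +
P → ; y
E → ,

Left-factoring transforms A → αβ₁ | αβ₂ into A → αA' and A' → β₁ | β₂
(α is the longest common prefix among the alternatives). Repeat until
no nonterminal has two alternatives with a common prefix.

Round 1: X has alternatives sharing prefix '+ E P'. Introduce X': X → + E P X'
  Add: X' → + +
  Add: X' → E
  Add: X' → , P

No remaining common prefixes — done.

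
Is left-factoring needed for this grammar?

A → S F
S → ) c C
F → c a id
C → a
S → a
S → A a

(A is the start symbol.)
No, left-factoring is not needed

Left-factoring is needed when two productions for the same non-terminal
share a common prefix on the right-hand side.

Productions for S:
  S → ) c C
  S → a
  S → A a

No common prefixes found.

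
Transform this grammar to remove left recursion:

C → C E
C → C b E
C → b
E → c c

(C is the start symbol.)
C → b C'
C' → E C'
C' → b E C'
C' → ε
E → c c

C is directly left-recursive. The standard transformation for
  A → A α₁ | ... | A α_m | β₁ | ... | β_n
is
  A  → β₁ A' | ... | β_n A'
  A' → α₁ A' | ... | α_m A' | ε

C → b becomes C → b C'
C → C E becomes C' → E C'
C → C b E becomes C' → b E C'
Add C' → ε

Productions for other non-terminals are unchanged:
  E → c c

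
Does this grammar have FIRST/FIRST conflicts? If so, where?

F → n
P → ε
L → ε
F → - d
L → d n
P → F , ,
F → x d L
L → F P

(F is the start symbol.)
A FIRST/FIRST conflict occurs when two productions N → α and N → β for the same non-terminal have FIRST(α) ∩ FIRST(β) ≠ ∅ (with ε ∈ FIRST of a nullable right-hand side, so two nullable alternatives also conflict).

FIRST sets of the non-terminals at (or reachable through a nullable prefix from) the front of some alternative:
  FIRST(F) = { '-', 'n', 'x' }

Productions for F:
  F → n: FIRST = { 'n' }
  F → - d: FIRST = { '-' }
  F → x d L: FIRST = { 'x' }
Productions for P:
  P → ε: FIRST = { ε }
  P → F , ,: FIRST = { '-', 'n', 'x' }
Productions for L:
  L → ε: FIRST = { ε }
  L → d n: FIRST = { 'd' }
  L → F P: FIRST = { '-', 'n', 'x' }

All alternatives of each non-terminal have pairwise disjoint FIRST sets.

Answer: No FIRST/FIRST conflicts.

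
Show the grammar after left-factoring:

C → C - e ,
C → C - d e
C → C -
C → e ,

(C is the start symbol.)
Left-factoring transforms A → αβ₁ | αβ₂ into A → αA' and A' → β₁ | β₂
(α is the longest common prefix among the alternatives). Repeat until
no nonterminal has two alternatives with a common prefix.

Round 1: C has alternatives sharing prefix 'C -'. Introduce C': C → C - C'
  Add: C' → e ,
  Add: C' → d e
  Add: C' → ε

No remaining common prefixes — done.

Resulting grammar:
C → C - C'
C' → e ,
C' → d e
C' → ε
C → e ,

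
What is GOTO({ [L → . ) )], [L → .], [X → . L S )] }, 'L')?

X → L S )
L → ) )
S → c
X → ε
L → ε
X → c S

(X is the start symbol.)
GOTO(I, 'L') = CLOSURE({ [A → αX.β] : [A → α.Xβ] ∈ I, X = 'L' })

Items with dot before 'L', with the dot advanced:
  [X → . L S )] → [X → L . S )]
Closure of the advanced items:
  [X → L . S )] has the dot before S: add [S → . c]

GOTO = { [S → . c], [X → L . S )] }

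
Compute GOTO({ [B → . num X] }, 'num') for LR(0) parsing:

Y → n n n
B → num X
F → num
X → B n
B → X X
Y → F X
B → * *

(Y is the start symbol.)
{ [B → . * *], [B → . X X], [B → . num X], [B → num . X], [X → . B n] }

GOTO(I, 'num') = CLOSURE({ [A → αX.β] : [A → α.Xβ] ∈ I, X = 'num' })

Items with dot before 'num', with the dot advanced:
  [B → . num X] → [B → num . X]
Closure of the advanced items:
  [B → num . X] has the dot before X: add [X → . B n]
  [X → . B n] has the dot before B: add [B → . num X], [B → . X X], [B → . * *]

GOTO = { [B → . * *], [B → . X X], [B → . num X], [B → num . X], [X → . B n] }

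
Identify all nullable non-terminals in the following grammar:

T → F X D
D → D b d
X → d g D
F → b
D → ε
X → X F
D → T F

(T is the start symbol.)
A non-terminal is nullable if it can derive ε (the empty string): either it has an ε-production, or it has a production whose right-hand side consists entirely of nullable non-terminals.

ε-productions: D → ε
So D is immediately nullable.
No further non-terminal can be added: every production for the remaining non-terminals contains a terminal or a non-nullable non-terminal.
Nullable = { 'D' }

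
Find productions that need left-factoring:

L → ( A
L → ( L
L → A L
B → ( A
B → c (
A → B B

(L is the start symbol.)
Left-factoring is needed when two productions for the same non-terminal
share a common prefix on the right-hand side.

Productions for L:
  L → ( A
  L → ( L
  L → A L
Productions for B:
  B → ( A
  B → c (

Found common prefix '(' in productions for L

Answer: Yes, L has productions with common prefix '('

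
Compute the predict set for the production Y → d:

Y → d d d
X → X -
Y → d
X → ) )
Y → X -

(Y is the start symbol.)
PREDICT(Y → d) = (FIRST(RHS) \ {ε}) ∪ (FOLLOW(Y) if ε ∈ FIRST(RHS), i.e. RHS ⇒* ε)
FIRST(d) = { 'd' }
ε ∉ FIRST(d), so FOLLOW(Y) is not added.
PREDICT(Y → d) = { 'd' }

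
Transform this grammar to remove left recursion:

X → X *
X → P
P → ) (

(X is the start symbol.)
X is directly left-recursive. The standard transformation for
  A → A α₁ | ... | A α_m | β₁ | ... | β_n
is
  A  → β₁ A' | ... | β_n A'
  A' → α₁ A' | ... | α_m A' | ε

X → P becomes X → P X'
X → X * becomes X' → * X'
Add X' → ε

Productions for other non-terminals are unchanged:
  P → ) (

Resulting grammar:
X → P X'
X' → * X'
X' → ε
P → ) (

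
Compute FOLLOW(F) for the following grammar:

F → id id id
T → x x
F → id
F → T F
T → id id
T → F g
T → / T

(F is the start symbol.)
To compute FOLLOW(F), find every occurrence of F on a right-hand side N → α F β: add FIRST(β) \ {ε}, and if β is empty or nullable also add FOLLOW(N). Iterate to a fixed point.

F is the start symbol, so $ ∈ FOLLOW(F).
In F → T F: F is at the end; this adds FOLLOW(F) to itself — nothing new
In T → F g: F is followed by g, add FIRST(g) \ {ε} = { 'g' }

Taking the union: FOLLOW(F) = { $, 'g' }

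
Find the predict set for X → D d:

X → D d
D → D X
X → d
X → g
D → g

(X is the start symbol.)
{ 'g' }

PREDICT(X → D d) = (FIRST(RHS) \ {ε}) ∪ (FOLLOW(X) if ε ∈ FIRST(RHS), i.e. RHS ⇒* ε)
FIRST(D) = { 'g' }
FIRST(D d) = { 'g' }
ε ∉ FIRST(D d), so FOLLOW(X) is not added.
PREDICT(X → D d) = { 'g' }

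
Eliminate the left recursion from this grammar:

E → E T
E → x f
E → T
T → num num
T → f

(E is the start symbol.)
E is directly left-recursive. The standard transformation for
  A → A α₁ | ... | A α_m | β₁ | ... | β_n
is
  A  → β₁ A' | ... | β_n A'
  A' → α₁ A' | ... | α_m A' | ε

E → x f becomes E → x f E'
E → T becomes E → T E'
E → E T becomes E' → T E'
Add E' → ε

Productions for other non-terminals are unchanged:
  T → num num
  T → f

Resulting grammar:
E → x f E'
E → T E'
E' → T E'
E' → ε
T → num num
T → f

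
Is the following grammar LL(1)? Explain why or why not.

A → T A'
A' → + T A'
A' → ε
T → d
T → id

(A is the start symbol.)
Yes, the grammar is LL(1).

A grammar is LL(1) if for each non-terminal N with multiple productions, the predict sets of those productions are pairwise disjoint, where PREDICT(N → α) = (FIRST(α) \ {ε}) ∪ (FOLLOW(N) if α ⇒* ε).

Relevant sets:
  FOLLOW(A') = { $ }

For A':
  PREDICT(A' → '+' T A') = { '+' }
  PREDICT(A' → ε) = { $ }
For T:
  PREDICT(T → d) = { 'd' }
  PREDICT(T → id) = { 'id' }
A has a single production, so nothing to check there.

All predict sets are disjoint. The grammar IS LL(1).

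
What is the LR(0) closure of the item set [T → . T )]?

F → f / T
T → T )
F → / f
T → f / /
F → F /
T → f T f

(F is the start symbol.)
{ [T → . T )], [T → . f / /], [T → . f T f] }

Start with: [T → . T )]
  [T → . T )] has the dot before T: add [T → . f / /], [T → . f T f]
No further items can be added.

CLOSURE = { [T → . T )], [T → . f / /], [T → . f T f] }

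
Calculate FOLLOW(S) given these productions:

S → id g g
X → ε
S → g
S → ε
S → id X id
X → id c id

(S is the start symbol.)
To compute FOLLOW(S), find every occurrence of S on a right-hand side N → α S β: add FIRST(β) \ {ε}, and if β is empty or nullable also add FOLLOW(N). Iterate to a fixed point.

S is the start symbol, so $ ∈ FOLLOW(S).
S does not occur on any right-hand side.

Taking the union: FOLLOW(S) = { $ }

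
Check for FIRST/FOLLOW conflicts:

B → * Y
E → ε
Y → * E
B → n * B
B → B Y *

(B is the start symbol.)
No FIRST/FOLLOW conflicts.

A FIRST/FOLLOW conflict occurs when a non-terminal N has a nullable alternative N → β (β ⇒* ε) and another alternative N → α with FIRST(α) ∩ FOLLOW(N) ≠ ∅: on such a lookahead the parser cannot decide between expanding α and letting N vanish via β.

Nullable non-terminals: E.
E has a nullable alternative but only one production, so nothing to check.

B, Y have no nullable alternative, so no FIRST/FOLLOW check is needed there.

No FIRST/FOLLOW conflicts found.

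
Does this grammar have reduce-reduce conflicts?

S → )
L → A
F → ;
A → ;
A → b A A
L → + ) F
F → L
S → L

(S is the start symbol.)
A reduce-reduce conflict occurs when an LR(0) state has two complete items [A → α .] and [B → β .] — both call for a reduction, and with no lookahead the parser cannot choose between them.

Augment with S' → S and build the canonical LR(0) collection (I0 = CLOSURE({[S' → . S]}), then GOTO on every symbol after a dot until no new states appear). It has 14 states:
  I0: { [A → . ;], [A → . b A A], [L → . + ) F], [L → . A], [S → . )], [S → . L], [S' → . S] }  — shift
  I1: { [S → ) .] }  — reduce
  I2: { [L → + . ) F] }  — shift
  I3: { [A → ; .] }  — reduce
  I4: { [L → A .] }  — reduce
  I5: { [S → L .] }  — reduce
  I6: { [S' → S .] }  — accept
  I7: { [A → . ;], [A → . b A A], [A → b . A A] }  — shift
  I8: { [A → . ;], [A → . b A A], [A → b A . A] }  — shift
  I9: { [A → b A A .] }  — reduce
  I10: { [A → . ;], [A → . b A A], [F → . ;], [F → . L], [L → + ) . F], [L → . + ) F], [L → . A] }  — shift
  I11: { [A → ; .], [F → ; .] }  — 2 reduces
  I12: { [L → + ) F .] }  — reduce
  I13: { [F → L .] }  — reduce

I11 contains complete items [A → ; .], [F → ; .] — reduce-reduce conflict.

Answer: Yes — I11: [A → ; .] vs [F → ; .]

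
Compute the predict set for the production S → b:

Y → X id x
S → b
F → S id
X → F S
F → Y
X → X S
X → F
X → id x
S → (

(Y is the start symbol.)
PREDICT(S → b) = (FIRST(RHS) \ {ε}) ∪ (FOLLOW(S) if ε ∈ FIRST(RHS), i.e. RHS ⇒* ε)
FIRST(b) = { 'b' }
ε ∉ FIRST(b), so FOLLOW(S) is not added.
PREDICT(S → b) = { 'b' }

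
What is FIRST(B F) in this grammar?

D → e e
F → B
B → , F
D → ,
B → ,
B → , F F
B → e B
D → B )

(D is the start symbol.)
FIRST sets of the non-terminals involved (from the grammar, by fixed-point iteration):
  FIRST(B) = { ',', 'e' }

To compute FIRST(B F), process the symbols left to right:
Symbol B is a non-terminal. Add FIRST(B) \ {ε} = { ',', 'e' }
B is not nullable (ε ∉ FIRST(B)), so stop here.
FIRST(B F) = { ',', 'e' }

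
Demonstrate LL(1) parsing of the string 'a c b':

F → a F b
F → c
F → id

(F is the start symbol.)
Stack is shown with the top on the left.

Stack    Input    Action
------------------------
F $      a c b $  output F → a F b
a F b $  a c b $  match 'a'
F b $    c b $    output F → c
c b $    c b $    match 'c'
b $      b $      match 'b'
$        $        accept

The string is accepted.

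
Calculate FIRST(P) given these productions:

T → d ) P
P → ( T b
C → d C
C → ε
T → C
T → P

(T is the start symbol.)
To compute FIRST(P), examine every production with P on the left-hand side, reading each right-hand side left to right until a non-nullable symbol is reached.

From P → ( T b:
  - '(' is a terminal: add '(' and stop

Collecting: FIRST(P) = { '(' }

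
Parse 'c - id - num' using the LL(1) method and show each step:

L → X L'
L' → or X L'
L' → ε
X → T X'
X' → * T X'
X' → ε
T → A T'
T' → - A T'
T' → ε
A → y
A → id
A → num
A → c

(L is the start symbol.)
LL(1) parsing maintains a stack (initially the start symbol over $) and the input. At each step: if the stack top is a terminal, match it against the current input token; if it is a non-terminal N, replace it with the RHS of M[N, lookahead] (the unique production whose predict set contains the lookahead).

Stack is shown with the top on the left.

Stack           Input           Action
--------------------------------------
L $             c - id - num $  output L → X L'
X L' $          c - id - num $  output X → T X'
T X' L' $       c - id - num $  output T → A T'
A T' X' L' $    c - id - num $  output A → c
c T' X' L' $    c - id - num $  match 'c'
T' X' L' $      - id - num $    output T' → - A T'
- A T' X' L' $  - id - num $    match '-'
A T' X' L' $    id - num $      output A → id
id T' X' L' $   id - num $      match 'id'
T' X' L' $      - num $         output T' → - A T'
- A T' X' L' $  - num $         match '-'
A T' X' L' $    num $           output A → num
num T' X' L' $  num $           match 'num'
T' X' L' $      $               output T' → ε
X' L' $         $               output X' → ε
L' $            $               output L' → ε
$               $               accept

The string is accepted.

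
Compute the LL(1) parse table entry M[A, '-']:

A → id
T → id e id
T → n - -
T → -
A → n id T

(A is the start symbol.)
Empty (error entry)

To find M[A, '-'], we find productions for A where '-' is in the predict set (PREDICT(N → α) = (FIRST(α) \ {ε}) ∪ (FOLLOW(N) if α ⇒* ε)).

A → id: PREDICT = { 'id' }
A → n id T: PREDICT = { 'n' }

M[A, '-'] is empty (no production applies)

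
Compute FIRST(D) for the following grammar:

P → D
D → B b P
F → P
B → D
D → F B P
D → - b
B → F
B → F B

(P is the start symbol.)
To compute FIRST(D), examine every production with D on the left-hand side, reading each right-hand side left to right until a non-nullable symbol is reached.

FIRST sets of the other non-terminals involved (by the same procedure, iterated to a fixed point):
  FIRST(B) = { '-' }
  FIRST(F) = { '-' }

From D → B b P:
  - B is a non-terminal: add FIRST(B) \ {ε} = { '-' }
    B is not nullable, so stop
From D → F B P:
  - F is a non-terminal: add FIRST(F) \ {ε} = { '-' }
    F is not nullable, so stop
From D → - b:
  - '-' is a terminal: add '-' and stop

Collecting: FIRST(D) = { '-' }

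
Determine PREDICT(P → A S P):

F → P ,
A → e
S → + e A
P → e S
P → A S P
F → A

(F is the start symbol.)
{ 'e' }

PREDICT(P → A S P) = (FIRST(RHS) \ {ε}) ∪ (FOLLOW(P) if ε ∈ FIRST(RHS), i.e. RHS ⇒* ε)
FIRST(A) = { 'e' }
FIRST(A S P) = { 'e' }
ε ∉ FIRST(A S P), so FOLLOW(P) is not added.
PREDICT(P → A S P) = { 'e' }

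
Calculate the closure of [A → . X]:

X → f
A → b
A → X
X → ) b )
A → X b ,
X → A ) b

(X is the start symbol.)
{ [A → . X b ,], [A → . X], [A → . b], [X → . ) b )], [X → . A ) b], [X → . f] }

Start with: [A → . X]
  [A → . X] has the dot before X: add [X → . f], [X → . ) b )], [X → . A ) b]
  [X → . A ) b] has the dot before A: add [A → . b], [A → . X b ,]
No further items can be added.

CLOSURE = { [A → . X b ,], [A → . X], [A → . b], [X → . ) b )], [X → . A ) b], [X → . f] }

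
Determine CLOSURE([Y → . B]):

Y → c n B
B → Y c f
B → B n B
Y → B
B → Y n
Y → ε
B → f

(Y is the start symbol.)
{ [B → . B n B], [B → . Y c f], [B → . Y n], [B → . f], [Y → . B], [Y → . c n B], [Y → .] }

Start with: [Y → . B]
  [Y → . B] has the dot before B: add [B → . Y c f], [B → . B n B], [B → . Y n], [B → . f]
  [B → . Y c f] has the dot before Y: add [Y → . c n B], [Y → .]
No further items can be added.

CLOSURE = { [B → . B n B], [B → . Y c f], [B → . Y n], [B → . f], [Y → . B], [Y → . c n B], [Y → .] }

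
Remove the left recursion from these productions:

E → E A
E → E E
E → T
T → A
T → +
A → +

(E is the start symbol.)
E is directly left-recursive. The standard transformation for
  A → A α₁ | ... | A α_m | β₁ | ... | β_n
is
  A  → β₁ A' | ... | β_n A'
  A' → α₁ A' | ... | α_m A' | ε

E → T becomes E → T E'
E → E A becomes E' → A E'
E → E E becomes E' → E E'
Add E' → ε

Productions for other non-terminals are unchanged:
  T → A
  T → +
  A → +

Resulting grammar:
E → T E'
E' → A E'
E' → E E'
E' → ε
T → A
T → +
A → +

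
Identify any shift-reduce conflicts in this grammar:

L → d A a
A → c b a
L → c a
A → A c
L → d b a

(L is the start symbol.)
No shift-reduce conflicts

A shift-reduce conflict occurs when an LR(0) state has both:
  - a complete (reduce) item [A → α .] (dot at the end), and
  - a shift item [B → β . c γ] (dot before a terminal).

Augment with L' → L and build the canonical LR(0) collection (I0 = CLOSURE({[L' → . L]}), then GOTO on every symbol after a dot until no new states appear). It has 13 states:
  I0: { [L → . c a], [L → . d A a], [L → . d b a], [L' → . L] }  — shift
  I1: { [L' → L .] }  — accept
  I2: { [L → c . a] }  — shift
  I3: { [A → . A c], [A → . c b a], [L → d . A a], [L → d . b a] }  — shift
  I4: { [A → A . c], [L → d A . a] }  — shift
  I5: { [L → d b . a] }  — shift
  I6: { [A → c . b a] }  — shift
  I7: { [A → c b . a] }  — shift
  I8: { [A → c b a .] }  — reduce
  I9: { [L → d b a .] }  — reduce
  I10: { [L → d A a .] }  — reduce
  I11: { [A → A c .] }  — reduce
  I12: { [L → c a .] }  — reduce

No state contains both a complete item and a shift item.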